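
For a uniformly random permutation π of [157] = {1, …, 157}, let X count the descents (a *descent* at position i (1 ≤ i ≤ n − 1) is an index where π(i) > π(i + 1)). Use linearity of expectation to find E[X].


Write X = Σ X_I over i = 1, …, 156, with X_I the indicator of one descent.
There are 156 indicators.
For each fixed i, the pair (π(i), π(i+1)) is a uniformly random ordered pair of distinct values from {1, …, 157}; by symmetry P[π(i) > π(i+1)] = 1/2.
By linearity: E[X] = 156 · (1/2) = (157 − 1) · (1/2) = 78 ≈ 78.000000.

E[X] = 78 = 78.000000.


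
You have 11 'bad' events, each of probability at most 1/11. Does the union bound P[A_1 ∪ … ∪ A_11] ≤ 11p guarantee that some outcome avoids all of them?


Union bound: P[∪_{i=1}^{11} A_i] ≤ Σ_i P[A_i] ≤ 11·p = 11·(1/11) = 1.
Numerically: 1 ≈ 1.000000.
Is 1 < 1? NO.
Since the bound 1 is ≥ 1, the union bound is uninformative here; it does NOT by itself certify existence.

11·p = 1 ≈ 1.000000; existence NOT certified by the union bound.


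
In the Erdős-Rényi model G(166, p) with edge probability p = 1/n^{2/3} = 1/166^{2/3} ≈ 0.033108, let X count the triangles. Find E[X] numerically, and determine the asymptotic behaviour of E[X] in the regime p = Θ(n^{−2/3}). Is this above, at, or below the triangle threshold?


Number of potential triangles: C(166, 3) = 748660.
Each occurs with probability p³ ≈ (0.033108)³ ≈ 3.6289737e-05.
By linearity: E[X] = C(166, 3)·p³ ≈ 748660 · 3.6289737e-05 ≈ 27.16867.
Since α = 2/3 < 1, p = c/n^{2/3} ≫ 1/n is above the triangle threshold p ~ 1/n. Asymptotically E[X] ~ (c³/6)·n^{3(1−α)} = (1³/6)·n^{1} → ∞; triangles are abundant w.h.p.

E[X] ≈ 27.16867; in regime p = Θ(1/n^{2/3}) E[X] diverges (above the triangle threshold p ~ 1/n).


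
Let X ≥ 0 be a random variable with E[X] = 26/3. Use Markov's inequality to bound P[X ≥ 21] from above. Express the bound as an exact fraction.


μ = E[X] = 26/3, a = 21.
Markov: P[X ≥ 21] ≤ μ/a = (26/3)/21 = 26/63.
Numerically: ≈ 0.413.
(Since a = 21 > μ = 8.667, the bound 26/63 is < 1 and informative.)

P[X ≥ 21] ≤ 26/63 ≈ 0.413.


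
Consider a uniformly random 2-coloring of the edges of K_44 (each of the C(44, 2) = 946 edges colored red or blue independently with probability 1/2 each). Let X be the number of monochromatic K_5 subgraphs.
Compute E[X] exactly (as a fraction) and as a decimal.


Let X = Σ_S X_S over the C(44, 5) = 1086008 subsets S of size 5, where X_S = 1 if the K_5 on S is monochromatic.
For a fixed S, the K_5 on S has C(5, 2) = 10 edges. P[all 10 edges red] = (1/2)^10, and likewise for blue, so P[monochromatic] = 2·(1/2)^10 = 2^{1 − 10} = 1/512.
By linearity of expectation: E[X] = C(44, 5) · 2^{1 − 10} = 1086008 · 1/512 = 135751/64.
Numerically: E[X] ≈ 2121.109375.

E[X] = C(44,5)·2^(1−C(5,2)) = 135751/64 ≈ 2121.109375.


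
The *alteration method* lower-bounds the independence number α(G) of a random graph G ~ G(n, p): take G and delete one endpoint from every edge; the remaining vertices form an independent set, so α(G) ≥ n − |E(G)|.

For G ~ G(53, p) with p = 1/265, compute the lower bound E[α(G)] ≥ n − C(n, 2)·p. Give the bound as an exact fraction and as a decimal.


E[|E(G)|] = C(53, 2)·p = 1378 · (1/265) = 26/5.
E[α(G)] ≥ n − E[|E(G)|] = 53 − 26/5 = 239/5.
Numerically: ≈ 47.800.
(This is only a lower bound; the true E[α(G)] may be larger.)

E[α(G)] ≥ 239/5 ≈ 47.800.


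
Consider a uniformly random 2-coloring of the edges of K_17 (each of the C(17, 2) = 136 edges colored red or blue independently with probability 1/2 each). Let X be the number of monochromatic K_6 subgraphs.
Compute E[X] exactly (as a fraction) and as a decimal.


Let X = Σ_S X_S over the C(17, 6) = 12376 subsets S of size 6, where X_S = 1 if the K_6 on S is monochromatic.
For a fixed S, the K_6 on S has C(6, 2) = 15 edges. P[all 15 edges red] = (1/2)^15, and likewise for blue, so P[monochromatic] = 2·(1/2)^15 = 2^{1 − 15} = 1/16384.
By linearity: E[X] = C(17, 6) · 2^{1 − 15} = 12376 · 1/16384 = 1547/2048.
Numerically: E[X] ≈ 0.75537.

E[X] = C(17,6)·2^(1−C(6,2)) = 1547/2048 ≈ 0.75537.


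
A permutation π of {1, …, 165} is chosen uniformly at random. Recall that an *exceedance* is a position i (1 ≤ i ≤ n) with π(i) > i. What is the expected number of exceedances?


Write X = Σ_{i=1}^{165} X_i, where X_i = 1_{π(i) > i}.
For each fixed i, π(i) is uniform over {1, …, 165} (marginal of a uniform permutation), so P[π(i) > i] = (n − i)/n. Summing: Σ_{i=1}^{165} (n − i)/n = (0 + 1 + … + 164)/165 = 165(165 − 1)/(2·165) = (165 − 1)/2.
Hence E[X] = Σ_{i=1}^{165} (165 − i)/165 = 82 ≈ 82.000.

E[X] = 82 = 82.000.


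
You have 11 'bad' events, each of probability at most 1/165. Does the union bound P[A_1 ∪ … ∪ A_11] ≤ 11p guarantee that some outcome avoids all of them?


Union bound: P[∪_{i=1}^{11} A_i] ≤ Σ_i P[A_i] ≤ 11·p = 11·(1/165) = 1/15.
Numerically: 1/15 ≈ 0.067.
Is 1/15 < 1? YES.
Since P[∪ A_i] ≤ 1/15 < 1, the complement has P[∩ A_i^c] ≥ 1 − 1/15 = 14/15 > 0, so some outcome avoids every A_i.

11·p = 1/15 ≈ 0.067; existence CERTIFIED by the union bound.


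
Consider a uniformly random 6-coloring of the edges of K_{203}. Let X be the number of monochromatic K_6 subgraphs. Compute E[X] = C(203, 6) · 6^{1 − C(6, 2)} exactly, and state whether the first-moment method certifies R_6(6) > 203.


E[X] = C(203, 6) · 6^{1 − 15} = 90210944670 · 6^{−14} = 90210944670/78364164096.
As a reduced fraction: E[X] = 15035157445/13060694016 ≈ 1.1512.
Is E[X] < 1? NO.
Since E[X] ≥ 1, the first-moment bound is inconclusive at n = 203; it does NOT by itself certify R_6(6) > 203.

E[X] = 15035157445/13060694016 ≈ 1.1512; E[X] ≥ 1; first-moment method inconclusive here.


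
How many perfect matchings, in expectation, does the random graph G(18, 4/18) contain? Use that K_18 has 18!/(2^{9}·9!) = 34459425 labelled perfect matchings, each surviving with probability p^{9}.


K_18 has 18!/(2^{9}·9!) = 34459425 labelled perfect matchings.
For each such perfect matching H, let X_H = 1 if all 9 edges of H are present in G. Then P[X_H = 1] = p^{9} = (2/9)^{9} = 512/387420489.
By linearity: E[X] = Σ_H E[X_H] = 34459425 · p^{9} = 34459425 · 512/387420489 = 217817600/4782969.
Numerically: E[X] ≈ 45.5402.

E[X] = 34459425 · (2/9)^{9} = 217817600/4782969 ≈ 45.5402.


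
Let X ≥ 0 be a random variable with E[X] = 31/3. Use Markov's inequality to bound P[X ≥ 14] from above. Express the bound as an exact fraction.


μ = E[X] = 31/3, a = 14.
Markov: P[X ≥ 14] ≤ μ/a = (31/3)/14 = 31/42.
Numerically: ≈ 0.73810.
(Since a = 14 > μ = 10.33333, the bound 31/42 is < 1 and informative.)

P[X ≥ 14] ≤ 31/42 ≈ 0.73810.


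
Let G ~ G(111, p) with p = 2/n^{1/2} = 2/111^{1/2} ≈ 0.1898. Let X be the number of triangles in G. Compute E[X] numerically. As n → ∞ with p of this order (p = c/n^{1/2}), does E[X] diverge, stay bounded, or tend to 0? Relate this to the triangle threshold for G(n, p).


Number of potential triangles: C(111, 3) = 221815.
Each occurs with probability p³ ≈ (0.1898)³ ≈ 6.840778e-03.
By linearity: E[X] = C(111, 3)·p³ ≈ 221815 · 6.840778e-03 ≈ 1517.3872.
Since α = 1/2 < 1, p = c/n^{1/2} ≫ 1/n is above the triangle threshold p ~ 1/n. Asymptotically E[X] ~ (c³/6)·n^{3(1−α)} = (2³/6)·n^{1.5} → ∞; triangles are abundant w.h.p.

E[X] ≈ 1517.3872; in regime p = Θ(1/n^{1/2}) E[X] diverges (above the triangle threshold p ~ 1/n).


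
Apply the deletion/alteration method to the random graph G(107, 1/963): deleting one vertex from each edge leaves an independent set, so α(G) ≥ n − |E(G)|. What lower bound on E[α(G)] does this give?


E[|E(G)|] = C(107, 2)·p = 5671 · (1/963) = 53/9.
E[α(G)] ≥ n − E[|E(G)|] = 107 − 53/9 = 910/9.
Numerically: ≈ 101.111111.
(This is only a lower bound; the true E[α(G)] may be larger.)

E[α(G)] ≥ 910/9 ≈ 101.111111.


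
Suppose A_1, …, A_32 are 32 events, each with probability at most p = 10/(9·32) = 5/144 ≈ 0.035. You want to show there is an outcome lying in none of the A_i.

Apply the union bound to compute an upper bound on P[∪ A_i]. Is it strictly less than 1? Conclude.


Union bound: P[∪_{i=1}^{32} A_i] ≤ Σ_i P[A_i] ≤ 32·p = 32·(5/144) = 10/9.
Numerically: 10/9 ≈ 1.111.
Is 10/9 < 1? NO.
Since the bound 10/9 is ≥ 1, the union bound is uninformative here; it does NOT by itself certify existence.

32·p = 10/9 ≈ 1.111; existence NOT certified by the union bound.


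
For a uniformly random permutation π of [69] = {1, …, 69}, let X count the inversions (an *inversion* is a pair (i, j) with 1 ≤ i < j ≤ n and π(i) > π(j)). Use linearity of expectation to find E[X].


Write X = Σ X_I over the C(69, 2) = 2346 pairs i < j, with X_I the indicator of one inversion.
There are 2346 indicators.
For each fixed pair i < j, the values π(i) and π(j) are two distinct elements of {1, …, 69} in uniformly random order; by symmetry P[π(i) > π(j)] = 1/2.
By linearity: E[X] = 2346 · (1/2) = C(69, 2) · (1/2) = 2346/2 = 1173 ≈ 1173.000.

E[X] = 1173 = 1173.000.


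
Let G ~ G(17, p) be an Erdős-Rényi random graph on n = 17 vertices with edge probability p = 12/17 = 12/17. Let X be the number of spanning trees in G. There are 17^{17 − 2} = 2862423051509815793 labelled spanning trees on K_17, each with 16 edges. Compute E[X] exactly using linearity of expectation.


K_17 has 17^{17 − 2} = 2862423051509815793 labelled spanning trees.
For each such spanning tree H, let X_H = 1 if all 16 edges of H are present in G. Then P[X_H = 1] = p^{16} = (12/17)^{16} = 184884258895036416/48661191875666868481.
By linearity of expectation: E[X] = Σ_H E[X_H] = 2862423051509815793 · p^{16} = 2862423051509815793 · 184884258895036416/48661191875666868481 = 184884258895036416/17.
Numerically: E[X] ≈ 1.088e+16.

E[X] = 2862423051509815793 · (12/17)^{16} = 184884258895036416/17 ≈ 1.088e+16.


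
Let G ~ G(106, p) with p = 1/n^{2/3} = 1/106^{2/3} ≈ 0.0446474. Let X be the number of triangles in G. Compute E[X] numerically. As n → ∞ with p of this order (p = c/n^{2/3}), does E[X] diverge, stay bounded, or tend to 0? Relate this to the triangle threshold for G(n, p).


Number of potential triangles: C(106, 3) = 192920.
Each occurs with probability p³ ≈ (0.0446474)³ ≈ 8.89996440e-05.
By linearity: E[X] = C(106, 3)·p³ ≈ 192920 · 8.89996440e-05 ≈ 17.169811.
Since α = 2/3 < 1, p = c/n^{2/3} ≫ 1/n is above the triangle threshold p ~ 1/n. Asymptotically E[X] ~ (c³/6)·n^{3(1−α)} = (1³/6)·n^{1} → ∞; triangles are abundant w.h.p.

E[X] ≈ 17.169811; in regime p = Θ(1/n^{2/3}) E[X] diverges (above the triangle threshold p ~ 1/n).


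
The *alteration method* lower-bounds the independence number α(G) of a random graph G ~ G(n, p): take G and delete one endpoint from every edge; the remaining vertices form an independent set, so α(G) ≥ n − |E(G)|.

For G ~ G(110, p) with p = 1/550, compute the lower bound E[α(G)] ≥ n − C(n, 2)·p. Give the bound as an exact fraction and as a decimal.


E[|E(G)|] = C(110, 2)·p = 5995 · (1/550) = 109/10.
E[α(G)] ≥ n − E[|E(G)|] = 110 − 109/10 = 991/10.
Numerically: ≈ 99.1000.
(This is only a lower bound; the true E[α(G)] may be larger.)

E[α(G)] ≥ 991/10 ≈ 99.1000.


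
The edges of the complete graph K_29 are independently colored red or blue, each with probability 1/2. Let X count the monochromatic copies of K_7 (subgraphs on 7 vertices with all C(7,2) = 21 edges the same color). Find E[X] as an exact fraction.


Let X = Σ_S X_S over the C(29, 7) = 1560780 subsets S of size 7, where X_S = 1 if the K_7 on S is monochromatic.
For a fixed S, the K_7 on S has C(7, 2) = 21 edges. P[all 21 edges red] = (1/2)^21, and likewise for blue, so P[monochromatic] = 2·(1/2)^21 = 2^{1 − 21} = 1/1048576.
Summing: E[X] = C(29, 7) · 2^{1 − 21} = 1560780 · 1/1048576 = 390195/262144.
Numerically: E[X] ≈ 1.488.

E[X] = C(29,7)·2^(1−C(7,2)) = 390195/262144 ≈ 1.488.


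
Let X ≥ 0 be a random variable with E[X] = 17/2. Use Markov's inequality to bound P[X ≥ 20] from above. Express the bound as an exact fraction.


μ = E[X] = 17/2, a = 20.
Markov: P[X ≥ 20] ≤ μ/a = (17/2)/20 = 17/40.
Numerically: ≈ 0.4250.
(Since a = 20 > μ = 8.5000, the bound 17/40 is < 1 and informative.)

P[X ≥ 20] ≤ 17/40 ≈ 0.4250.


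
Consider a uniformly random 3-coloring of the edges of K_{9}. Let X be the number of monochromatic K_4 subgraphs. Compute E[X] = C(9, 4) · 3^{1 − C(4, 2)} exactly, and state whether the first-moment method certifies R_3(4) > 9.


E[X] = C(9, 4) · 3^{1 − 6} = 126 · 3^{−5} = 126/243.
As a reduced fraction: E[X] = 14/27 ≈ 0.519.
Is E[X] < 1? YES.
Since E[X] < 1, there exists a 3-coloring of K_{9} with no monochromatic K_4; hence R_3(4) > 9.

E[X] = 14/27 ≈ 0.519; E[X] < 1, so R_3(4) > 9.


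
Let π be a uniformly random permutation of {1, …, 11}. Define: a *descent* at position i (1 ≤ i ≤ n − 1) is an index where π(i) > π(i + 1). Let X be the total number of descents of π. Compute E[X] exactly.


Write X = Σ X_I over i = 1, …, 10, with X_I the indicator of one descent.
There are 10 indicators.
For each fixed i, the pair (π(i), π(i+1)) is a uniformly random ordered pair of distinct values from {1, …, 11}; by symmetry P[π(i) > π(i+1)] = 1/2.
By linearity: E[X] = 10 · (1/2) = (11 − 1) · (1/2) = 5 ≈ 5.0000.

E[X] = 5 = 5.0000.


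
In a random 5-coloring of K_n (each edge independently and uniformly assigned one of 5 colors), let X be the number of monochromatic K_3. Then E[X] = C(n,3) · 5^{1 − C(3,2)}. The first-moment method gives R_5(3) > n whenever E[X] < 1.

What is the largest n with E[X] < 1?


We need C(n, 3) · 5^{1 − 3} < 1, i.e. C(n, 3) < 5^{3 − 1} = 25.
Check values of n near the boundary:
  n = 3: C(3, 3) = 1; 1 < 25? YES
  n = 4: C(4, 3) = 4; 4 < 25? YES
  n = 5: C(5, 3) = 10; 10 < 25? YES
  n = 6: C(6, 3) = 20; 20 < 25? YES
  n = 7: C(7, 3) = 35; 35 < 25? NO
The largest n with C(n, 3) < 25 is n = 6 (where E[X] = 4/5 ≈ 0.800). Hence R_5(3) > 6, i.e. R_5(3) ≥ 7.

Largest n = 6; hence R_5(3) > 6.


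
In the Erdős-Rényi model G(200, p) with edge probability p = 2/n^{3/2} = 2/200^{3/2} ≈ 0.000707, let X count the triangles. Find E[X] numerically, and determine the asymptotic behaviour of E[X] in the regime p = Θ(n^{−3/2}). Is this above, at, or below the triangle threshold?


Number of potential triangles: C(200, 3) = 1313400.
Each occurs with probability p³ ≈ (0.000707)³ ≈ 3.53553e-10.
By linearity: E[X] = C(200, 3)·p³ ≈ 1313400 · 3.53553e-10 ≈ 0.000.
Since α = 3/2 > 1, p = c/n^{3/2} = o(1/n) is below the triangle threshold p ~ 1/n. Asymptotically E[X] ~ (c³/6)·n^{3(1−α)} = (2³/6)·n^{-1.5} → 0, so by Markov's inequality G has no triangles w.h.p.

E[X] ≈ 0.000; in regime p = Θ(1/n^{3/2}) E[X] tends to 0 (below the triangle threshold p ~ 1/n).


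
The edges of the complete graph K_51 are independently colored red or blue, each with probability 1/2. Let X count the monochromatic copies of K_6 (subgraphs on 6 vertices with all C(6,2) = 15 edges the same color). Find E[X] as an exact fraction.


Let X = Σ_S X_S over the C(51, 6) = 18009460 subsets S of size 6, where X_S = 1 if the K_6 on S is monochromatic.
For a fixed S, the K_6 on S has C(6, 2) = 15 edges. P[all 15 edges red] = (1/2)^15, and likewise for blue, so P[monochromatic] = 2·(1/2)^15 = 2^{1 − 15} = 1/16384.
By linearity: E[X] = C(51, 6) · 2^{1 − 15} = 18009460 · 1/16384 = 4502365/4096.
Numerically: E[X] ≈ 1099.2102.

E[X] = C(51,6)·2^(1−C(6,2)) = 4502365/4096 ≈ 1099.2102.


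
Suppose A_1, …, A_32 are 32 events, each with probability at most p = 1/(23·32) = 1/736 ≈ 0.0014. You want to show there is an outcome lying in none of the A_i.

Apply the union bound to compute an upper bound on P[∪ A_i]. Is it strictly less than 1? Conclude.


Union bound: P[∪_{i=1}^{32} A_i] ≤ Σ_i P[A_i] ≤ 32·p = 32·(1/736) = 1/23.
Numerically: 1/23 ≈ 0.0435.
Is 1/23 < 1? YES.
Since P[∪ A_i] ≤ 1/23 < 1, the complement has P[∩ A_i^c] ≥ 1 − 1/23 = 22/23 > 0, so some outcome avoids every A_i.

32·p = 1/23 ≈ 0.0435; existence CERTIFIED by the union bound.


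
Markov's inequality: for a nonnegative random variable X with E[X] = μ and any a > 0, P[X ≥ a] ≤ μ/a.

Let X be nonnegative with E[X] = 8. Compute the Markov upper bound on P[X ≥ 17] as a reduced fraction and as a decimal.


μ = E[X] = 8, a = 17.
Markov: P[X ≥ 17] ≤ μ/a = (8)/17 = 8/17.
Numerically: ≈ 0.471.
(Since a = 17 > μ = 8.000, the bound 8/17 is < 1 and informative.)

P[X ≥ 17] ≤ 8/17 ≈ 0.471.


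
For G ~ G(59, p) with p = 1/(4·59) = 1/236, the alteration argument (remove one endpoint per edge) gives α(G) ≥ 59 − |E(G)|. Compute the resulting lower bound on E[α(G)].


E[|E(G)|] = C(59, 2)·p = 1711 · (1/236) = 29/4.
E[α(G)] ≥ n − E[|E(G)|] = 59 − 29/4 = 207/4.
Numerically: ≈ 51.7500.
(This is only a lower bound; the true E[α(G)] may be larger.)

E[α(G)] ≥ 207/4 ≈ 51.7500.


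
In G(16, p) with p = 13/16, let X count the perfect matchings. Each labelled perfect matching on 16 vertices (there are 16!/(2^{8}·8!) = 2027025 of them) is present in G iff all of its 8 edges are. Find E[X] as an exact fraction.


K_16 has 16!/(2^{8}·8!) = 2027025 labelled perfect matchings.
For each such perfect matching H, let X_H = 1 if all 8 edges of H are present in G. Then P[X_H = 1] = p^{8} = (13/16)^{8} = 815730721/4294967296.
Summing the indicators: E[X] = Σ_H E[X_H] = 2027025 · p^{8} = 2027025 · 815730721/4294967296 = 1653506564735025/4294967296.
Numerically: E[X] ≈ 3.8499e+05.

E[X] = 2027025 · (13/16)^{8} = 1653506564735025/4294967296 ≈ 3.8499e+05.


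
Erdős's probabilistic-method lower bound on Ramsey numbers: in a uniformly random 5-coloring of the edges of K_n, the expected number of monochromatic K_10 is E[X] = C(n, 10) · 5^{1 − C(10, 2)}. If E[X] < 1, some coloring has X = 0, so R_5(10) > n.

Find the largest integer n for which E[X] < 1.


We need C(n, 10) · 5^{1 − 45} < 1, i.e. C(n, 10) < 5^{45 − 1} = 5684341886080801486968994140625.
Check values of n near the boundary:
  n = 5390: C(5390, 10) = 5655833965919099070255434039753; 5655833965919099070255434039753 < 5684341886080801486968994140625? YES
  n = 5391: C(5391, 10) = 5666344714787188828795213697883; 5666344714787188828795213697883 < 5684341886080801486968994140625? YES
  n = 5392: C(5392, 10) = 5676873040158402483252283957448; 5676873040158402483252283957448 < 5684341886080801486968994140625? YES
  n = 5393: C(5393, 10) = 5687418968154238267170642278008; 5687418968154238267170642278008 < 5684341886080801486968994140625? NO
  n = 5394: C(5394, 10) = 5697982524930156243149785372878; 5697982524930156243149785372878 < 5684341886080801486968994140625? NO
The largest n with C(n, 10) < 5684341886080801486968994140625 is n = 5392 (where E[X] = 5676873040158402483252283957448/5684341886080801486968994140625 ≈ 0.999). Hence R_5(10) > 5392, i.e. R_5(10) ≥ 5393.

Largest n = 5392; hence R_5(10) > 5392.


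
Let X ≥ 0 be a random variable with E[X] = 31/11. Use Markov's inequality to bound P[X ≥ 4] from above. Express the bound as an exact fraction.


μ = E[X] = 31/11, a = 4.
Markov: P[X ≥ 4] ≤ μ/a = (31/11)/4 = 31/44.
Numerically: ≈ 0.70455.
(Since a = 4 > μ = 2.81818, the bound 31/44 is < 1 and informative.)

P[X ≥ 4] ≤ 31/44 ≈ 0.70455.


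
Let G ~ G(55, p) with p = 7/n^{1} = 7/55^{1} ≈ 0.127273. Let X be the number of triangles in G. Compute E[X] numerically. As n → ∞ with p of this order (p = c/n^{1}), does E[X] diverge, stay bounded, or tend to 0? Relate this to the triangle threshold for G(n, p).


Number of potential triangles: C(55, 3) = 26235.
Each occurs with probability p³ ≈ (0.127273)³ ≈ 2.06160781e-03.
By linearity: E[X] = C(55, 3)·p³ ≈ 26235 · 2.06160781e-03 ≈ 54.086281.
Here α = 1, so p = 7/n is exactly at the triangle threshold p ~ 1/n. Asymptotically E[X] → c³/6 = 7³/6 = 343/6 ≈ 57.166667, a bounded constant. In this regime the triangle count is asymptotically Poisson(c³/6).

E[X] ≈ 54.086281; in regime p = Θ(1/n^{1}) E[X] stays bounded (at the triangle threshold p ~ 1/n).


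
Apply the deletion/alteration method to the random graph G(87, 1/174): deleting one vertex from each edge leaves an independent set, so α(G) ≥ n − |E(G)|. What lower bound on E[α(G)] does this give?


E[|E(G)|] = C(87, 2)·p = 3741 · (1/174) = 43/2.
E[α(G)] ≥ n − E[|E(G)|] = 87 − 43/2 = 131/2.
Numerically: ≈ 65.500.
(This is only a lower bound; the true E[α(G)] may be larger.)

E[α(G)] ≥ 131/2 ≈ 65.500.


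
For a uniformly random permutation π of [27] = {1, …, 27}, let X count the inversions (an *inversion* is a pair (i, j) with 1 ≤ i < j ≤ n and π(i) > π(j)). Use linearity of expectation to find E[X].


Write X = Σ X_I over the C(27, 2) = 351 pairs i < j, with X_I the indicator of one inversion.
There are 351 indicators.
For each fixed pair i < j, the values π(i) and π(j) are two distinct elements of {1, …, 27} in uniformly random order; by symmetry P[π(i) > π(j)] = 1/2.
By linearity: E[X] = 351 · (1/2) = C(27, 2) · (1/2) = 351/2 = 351/2 ≈ 175.500.

E[X] = 351/2 = 175.500.


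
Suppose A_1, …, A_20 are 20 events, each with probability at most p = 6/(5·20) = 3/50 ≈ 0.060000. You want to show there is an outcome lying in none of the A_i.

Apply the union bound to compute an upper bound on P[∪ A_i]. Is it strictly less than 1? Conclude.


Union bound: P[∪_{i=1}^{20} A_i] ≤ Σ_i P[A_i] ≤ 20·p = 20·(3/50) = 6/5.
Numerically: 6/5 ≈ 1.200000.
Is 6/5 < 1? NO.
Since the bound 6/5 is ≥ 1, the union bound is uninformative here; it does NOT by itself certify existence.

20·p = 6/5 ≈ 1.200000; existence NOT certified by the union bound.


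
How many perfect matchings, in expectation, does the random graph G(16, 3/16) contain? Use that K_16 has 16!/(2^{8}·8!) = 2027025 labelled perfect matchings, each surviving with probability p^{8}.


K_16 has 16!/(2^{8}·8!) = 2027025 labelled perfect matchings.
For each such perfect matching H, let X_H = 1 if all 8 edges of H are present in G. Then P[X_H = 1] = p^{8} = (3/16)^{8} = 6561/4294967296.
Summing the indicators: E[X] = Σ_H E[X_H] = 2027025 · p^{8} = 2027025 · 6561/4294967296 = 13299311025/4294967296.
Numerically: E[X] ≈ 3.1.

E[X] = 2027025 · (3/16)^{8} = 13299311025/4294967296 ≈ 3.1.


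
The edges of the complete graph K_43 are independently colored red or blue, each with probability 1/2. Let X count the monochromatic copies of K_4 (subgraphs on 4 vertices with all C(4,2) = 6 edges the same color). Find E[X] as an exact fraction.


Let X = Σ_S X_S over the C(43, 4) = 123410 subsets S of size 4, where X_S = 1 if the K_4 on S is monochromatic.
For a fixed S, the K_4 on S has C(4, 2) = 6 edges. P[all 6 edges red] = (1/2)^6, and likewise for blue, so P[monochromatic] = 2·(1/2)^6 = 2^{1 − 6} = 1/32.
By linearity of expectation: E[X] = C(43, 4) · 2^{1 − 6} = 123410 · 1/32 = 61705/16.
Numerically: E[X] ≈ 3856.56250.

E[X] = C(43,4)·2^(1−C(4,2)) = 61705/16 ≈ 3856.56250.


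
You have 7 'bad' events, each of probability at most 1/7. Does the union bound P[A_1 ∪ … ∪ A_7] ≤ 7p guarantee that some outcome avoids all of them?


Union bound: P[∪_{i=1}^{7} A_i] ≤ Σ_i P[A_i] ≤ 7·p = 7·(1/7) = 1.
Numerically: 1 ≈ 1.00000.
Is 1 < 1? NO.
Since the bound 1 is ≥ 1, the union bound is uninformative here; it does NOT by itself certify existence.

7·p = 1 ≈ 1.00000; existence NOT certified by the union bound.


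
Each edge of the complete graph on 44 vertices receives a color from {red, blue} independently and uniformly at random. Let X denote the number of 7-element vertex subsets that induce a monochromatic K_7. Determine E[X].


Let X = Σ_S X_S over the C(44, 7) = 38320568 subsets S of size 7, where X_S = 1 if the K_7 on S is monochromatic.
For a fixed S, the K_7 on S has C(7, 2) = 21 edges. P[all 21 edges red] = (1/2)^21, and likewise for blue, so P[monochromatic] = 2·(1/2)^21 = 2^{1 − 21} = 1/1048576.
By linearity: E[X] = C(44, 7) · 2^{1 − 21} = 38320568 · 1/1048576 = 4790071/131072.
Numerically: E[X] ≈ 36.545.

E[X] = C(44,7)·2^(1−C(7,2)) = 4790071/131072 ≈ 36.545.


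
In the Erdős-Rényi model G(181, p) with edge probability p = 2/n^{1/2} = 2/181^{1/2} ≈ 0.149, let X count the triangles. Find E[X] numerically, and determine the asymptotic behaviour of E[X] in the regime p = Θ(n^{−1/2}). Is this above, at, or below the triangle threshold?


Number of potential triangles: C(181, 3) = 971970.
Each occurs with probability p³ ≈ (0.149)³ ≈ 3.28528e-03.
By linearity: E[X] = C(181, 3)·p³ ≈ 971970 · 3.28528e-03 ≈ 3193.192.
Since α = 1/2 < 1, p = c/n^{1/2} ≫ 1/n is above the triangle threshold p ~ 1/n. Asymptotically E[X] ~ (c³/6)·n^{3(1−α)} = (2³/6)·n^{1.5} → ∞; triangles are abundant w.h.p.

E[X] ≈ 3193.192; in regime p = Θ(1/n^{1/2}) E[X] diverges (above the triangle threshold p ~ 1/n).


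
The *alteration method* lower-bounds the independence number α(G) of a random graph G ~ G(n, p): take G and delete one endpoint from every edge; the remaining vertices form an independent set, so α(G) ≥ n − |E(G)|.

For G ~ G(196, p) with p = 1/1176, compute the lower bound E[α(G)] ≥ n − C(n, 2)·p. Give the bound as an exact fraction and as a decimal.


E[|E(G)|] = C(196, 2)·p = 19110 · (1/1176) = 65/4.
E[α(G)] ≥ n − E[|E(G)|] = 196 − 65/4 = 719/4.
Numerically: ≈ 179.7500.
(This is only a lower bound; the true E[α(G)] may be larger.)

E[α(G)] ≥ 719/4 ≈ 179.7500.


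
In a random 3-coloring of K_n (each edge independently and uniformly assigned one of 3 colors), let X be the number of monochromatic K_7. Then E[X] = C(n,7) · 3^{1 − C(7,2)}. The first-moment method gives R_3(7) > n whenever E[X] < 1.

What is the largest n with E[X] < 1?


We need C(n, 7) · 3^{1 − 21} < 1, i.e. C(n, 7) < 3^{21 − 1} = 3486784401.
Check values of n near the boundary:
  n = 79: C(79, 7) = 2898753715; 2898753715 < 3486784401? YES
  n = 80: C(80, 7) = 3176716400; 3176716400 < 3486784401? YES
  n = 81: C(81, 7) = 3477216600; 3477216600 < 3486784401? YES
  n = 82: C(82, 7) = 3801756816; 3801756816 < 3486784401? NO
  n = 83: C(83, 7) = 4151918628; 4151918628 < 3486784401? NO
The largest n with C(n, 7) < 3486784401 is n = 81 (where E[X] = 42928600/43046721 ≈ 0.997). Hence R_3(7) > 81, i.e. R_3(7) ≥ 82.

Largest n = 81; hence R_3(7) > 81.


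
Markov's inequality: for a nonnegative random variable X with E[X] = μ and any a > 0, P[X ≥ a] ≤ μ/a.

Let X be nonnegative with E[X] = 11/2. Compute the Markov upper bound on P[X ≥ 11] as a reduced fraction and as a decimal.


μ = E[X] = 11/2, a = 11.
Markov: P[X ≥ 11] ≤ μ/a = (11/2)/11 = 1/2.
Numerically: ≈ 0.5000.
(Since a = 11 > μ = 5.5000, the bound 1/2 is < 1 and informative.)

P[X ≥ 11] ≤ 1/2 ≈ 0.5000.


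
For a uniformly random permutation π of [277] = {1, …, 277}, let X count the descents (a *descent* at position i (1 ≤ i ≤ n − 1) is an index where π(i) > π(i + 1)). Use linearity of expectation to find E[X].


Write X = Σ X_I over i = 1, …, 276, with X_I the indicator of one descent.
There are 276 indicators.
For each fixed i, the pair (π(i), π(i+1)) is a uniformly random ordered pair of distinct values from {1, …, 277}; by symmetry P[π(i) > π(i+1)] = 1/2.
By linearity: E[X] = 276 · (1/2) = (277 − 1) · (1/2) = 138 ≈ 138.00000.

E[X] = 138 = 138.00000.


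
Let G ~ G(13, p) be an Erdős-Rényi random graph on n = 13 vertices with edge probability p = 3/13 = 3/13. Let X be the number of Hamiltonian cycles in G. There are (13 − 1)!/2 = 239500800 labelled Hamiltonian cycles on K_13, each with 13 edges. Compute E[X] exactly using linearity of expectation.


K_13 has (13 − 1)!/2 = 239500800 labelled Hamiltonian cycles.
For each such Hamiltonian cycle H, let X_H = 1 if all 13 edges of H are present in G. Then P[X_H = 1] = p^{13} = (3/13)^{13} = 1594323/302875106592253.
By linearity: E[X] = Σ_H E[X_H] = 239500800 · p^{13} = 239500800 · 1594323/302875106592253 = 381841633958400/302875106592253.
Numerically: E[X] ≈ 1.261.

E[X] = 239500800 · (3/13)^{13} = 381841633958400/302875106592253 ≈ 1.261.


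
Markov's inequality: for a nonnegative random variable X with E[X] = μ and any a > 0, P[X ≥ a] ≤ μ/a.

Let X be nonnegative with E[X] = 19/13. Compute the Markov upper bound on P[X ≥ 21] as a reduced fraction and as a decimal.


μ = E[X] = 19/13, a = 21.
Markov: P[X ≥ 21] ≤ μ/a = (19/13)/21 = 19/273.
Numerically: ≈ 0.0696.
(Since a = 21 > μ = 1.4615, the bound 19/273 is < 1 and informative.)

P[X ≥ 21] ≤ 19/273 ≈ 0.0696.


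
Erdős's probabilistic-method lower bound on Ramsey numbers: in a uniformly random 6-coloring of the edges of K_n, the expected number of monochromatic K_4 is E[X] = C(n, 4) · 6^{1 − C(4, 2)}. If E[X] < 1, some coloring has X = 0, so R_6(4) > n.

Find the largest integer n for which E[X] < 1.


We need C(n, 4) · 6^{1 − 6} < 1, i.e. C(n, 4) < 6^{6 − 1} = 7776.
Check values of n near the boundary:
  n = 21: C(21, 4) = 5985; 5985 < 7776? YES
  n = 22: C(22, 4) = 7315; 7315 < 7776? YES
  n = 23: C(23, 4) = 8855; 8855 < 7776? NO
The largest n with C(n, 4) < 7776 is n = 22 (where E[X] = 7315/7776 ≈ 0.941). Hence R_6(4) > 22, i.e. R_6(4) ≥ 23.

Largest n = 22; hence R_6(4) > 22.


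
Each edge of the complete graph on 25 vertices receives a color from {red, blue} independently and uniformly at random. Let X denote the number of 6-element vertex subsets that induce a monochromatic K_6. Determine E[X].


Let X = Σ_S X_S over the C(25, 6) = 177100 subsets S of size 6, where X_S = 1 if the K_6 on S is monochromatic.
For a fixed S, the K_6 on S has C(6, 2) = 15 edges. P[all 15 edges red] = (1/2)^15, and likewise for blue, so P[monochromatic] = 2·(1/2)^15 = 2^{1 − 15} = 1/16384.
By linearity of expectation: E[X] = C(25, 6) · 2^{1 − 15} = 177100 · 1/16384 = 44275/4096.
Numerically: E[X] ≈ 10.8093.

E[X] = C(25,6)·2^(1−C(6,2)) = 44275/4096 ≈ 10.8093.


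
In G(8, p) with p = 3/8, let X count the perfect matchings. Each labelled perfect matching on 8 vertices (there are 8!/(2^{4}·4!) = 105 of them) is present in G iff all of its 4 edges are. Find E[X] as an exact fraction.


K_8 has 8!/(2^{4}·4!) = 105 labelled perfect matchings.
For each such perfect matching H, let X_H = 1 if all 4 edges of H are present in G. Then P[X_H = 1] = p^{4} = (3/8)^{4} = 81/4096.
By linearity: E[X] = Σ_H E[X_H] = 105 · p^{4} = 105 · 81/4096 = 8505/4096.
Numerically: E[X] ≈ 2.0764.

E[X] = 105 · (3/8)^{4} = 8505/4096 ≈ 2.0764.


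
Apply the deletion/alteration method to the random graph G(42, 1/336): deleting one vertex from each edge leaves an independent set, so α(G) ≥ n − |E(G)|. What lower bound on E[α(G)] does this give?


E[|E(G)|] = C(42, 2)·p = 861 · (1/336) = 41/16.
E[α(G)] ≥ n − E[|E(G)|] = 42 − 41/16 = 631/16.
Numerically: ≈ 39.43750.
(This is only a lower bound; the true E[α(G)] may be larger.)

E[α(G)] ≥ 631/16 ≈ 39.43750.


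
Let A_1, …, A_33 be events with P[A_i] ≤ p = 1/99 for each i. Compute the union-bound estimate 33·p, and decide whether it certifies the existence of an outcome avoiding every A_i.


Union bound: P[∪_{i=1}^{33} A_i] ≤ Σ_i P[A_i] ≤ 33·p = 33·(1/99) = 1/3.
Numerically: 1/3 ≈ 0.333.
Is 1/3 < 1? YES.
Since P[∪ A_i] ≤ 1/3 < 1, the complement has P[∩ A_i^c] ≥ 1 − 1/3 = 2/3 > 0, so some outcome avoids every A_i.

33·p = 1/3 ≈ 0.333; existence CERTIFIED by the union bound.


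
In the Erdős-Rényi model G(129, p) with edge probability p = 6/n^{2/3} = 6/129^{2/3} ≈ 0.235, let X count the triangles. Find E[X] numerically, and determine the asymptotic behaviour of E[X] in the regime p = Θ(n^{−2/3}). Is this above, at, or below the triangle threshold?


Number of potential triangles: C(129, 3) = 349504.
Each occurs with probability p³ ≈ (0.235)³ ≈ 1.297999e-02.
By linearity: E[X] = C(129, 3)·p³ ≈ 349504 · 1.297999e-02 ≈ 4536.5581.
Since α = 2/3 < 1, p = c/n^{2/3} ≫ 1/n is above the triangle threshold p ~ 1/n. Asymptotically E[X] ~ (c³/6)·n^{3(1−α)} = (6³/6)·n^{1} → ∞; triangles are abundant w.h.p.

E[X] ≈ 4536.5581; in regime p = Θ(1/n^{2/3}) E[X] diverges (above the triangle threshold p ~ 1/n).


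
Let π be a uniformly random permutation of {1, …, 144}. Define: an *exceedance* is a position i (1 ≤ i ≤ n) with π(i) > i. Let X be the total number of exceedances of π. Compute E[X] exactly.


Write X = Σ_{i=1}^{144} X_i, where X_i = 1_{π(i) > i}.
For each fixed i, π(i) is uniform over {1, …, 144} (marginal of a uniform permutation), so P[π(i) > i] = (n − i)/n. Summing: Σ_{i=1}^{144} (n − i)/n = (0 + 1 + … + 143)/144 = 144(144 − 1)/(2·144) = (144 − 1)/2.
Hence E[X] = Σ_{i=1}^{144} (144 − i)/144 = 143/2 ≈ 71.500000.

E[X] = 143/2 = 71.500000.


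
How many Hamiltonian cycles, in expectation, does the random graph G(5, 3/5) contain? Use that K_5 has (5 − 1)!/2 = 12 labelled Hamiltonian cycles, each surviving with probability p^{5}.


K_5 has (5 − 1)!/2 = 12 labelled Hamiltonian cycles.
For each such Hamiltonian cycle H, let X_H = 1 if all 5 edges of H are present in G. Then P[X_H = 1] = p^{5} = (3/5)^{5} = 243/3125.
By linearity: E[X] = Σ_H E[X_H] = 12 · p^{5} = 12 · 243/3125 = 2916/3125.
Numerically: E[X] ≈ 0.93312.

E[X] = 12 · (3/5)^{5} = 2916/3125 ≈ 0.93312.


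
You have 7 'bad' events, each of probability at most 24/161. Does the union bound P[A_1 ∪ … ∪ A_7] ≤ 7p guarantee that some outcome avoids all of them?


Union bound: P[∪_{i=1}^{7} A_i] ≤ Σ_i P[A_i] ≤ 7·p = 7·(24/161) = 24/23.
Numerically: 24/23 ≈ 1.0435.
Is 24/23 < 1? NO.
Since the bound 24/23 is ≥ 1, the union bound is uninformative here; it does NOT by itself certify existence.

7·p = 24/23 ≈ 1.0435; existence NOT certified by the union bound.


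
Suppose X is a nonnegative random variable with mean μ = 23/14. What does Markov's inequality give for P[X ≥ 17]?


μ = E[X] = 23/14, a = 17.
Markov: P[X ≥ 17] ≤ μ/a = (23/14)/17 = 23/238.
Numerically: ≈ 0.097.
(Since a = 17 > μ = 1.643, the bound 23/238 is < 1 and informative.)

P[X ≥ 17] ≤ 23/238 ≈ 0.097.


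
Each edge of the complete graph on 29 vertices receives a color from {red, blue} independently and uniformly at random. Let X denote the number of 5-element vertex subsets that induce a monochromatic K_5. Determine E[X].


Let X = Σ_S X_S over the C(29, 5) = 118755 subsets S of size 5, where X_S = 1 if the K_5 on S is monochromatic.
For a fixed S, the K_5 on S has C(5, 2) = 10 edges. P[all 10 edges red] = (1/2)^10, and likewise for blue, so P[monochromatic] = 2·(1/2)^10 = 2^{1 − 10} = 1/512.
Summing: E[X] = C(29, 5) · 2^{1 − 10} = 118755 · 1/512 = 118755/512.
Numerically: E[X] ≈ 231.94336.

E[X] = C(29,5)·2^(1−C(5,2)) = 118755/512 ≈ 231.94336.


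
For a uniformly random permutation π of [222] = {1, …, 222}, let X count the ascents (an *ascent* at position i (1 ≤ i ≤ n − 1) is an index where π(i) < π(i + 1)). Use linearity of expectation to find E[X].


Write X = Σ X_I over i = 1, …, 221, with X_I the indicator of one ascent.
There are 221 indicators.
For each fixed i, the pair (π(i), π(i+1)) is a uniformly random ordered pair of distinct values from {1, …, 222}; by symmetry P[π(i) < π(i+1)] = 1/2.
By linearity: E[X] = 221 · (1/2) = (222 − 1) · (1/2) = 221/2 ≈ 110.500.

E[X] = 221/2 = 110.500.


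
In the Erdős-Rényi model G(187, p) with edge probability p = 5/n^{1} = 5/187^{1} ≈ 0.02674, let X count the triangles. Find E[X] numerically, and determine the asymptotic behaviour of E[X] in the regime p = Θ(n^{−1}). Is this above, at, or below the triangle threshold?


Number of potential triangles: C(187, 3) = 1072445.
Each occurs with probability p³ ≈ (0.02674)³ ≈ 1.911548e-05.
By linearity: E[X] = C(187, 3)·p³ ≈ 1072445 · 1.911548e-05 ≈ 20.5003.
Here α = 1, so p = 5/n is exactly at the triangle threshold p ~ 1/n. Asymptotically E[X] → c³/6 = 5³/6 = 125/6 ≈ 20.8333, a bounded constant. In this regime the triangle count is asymptotically Poisson(c³/6).

E[X] ≈ 20.5003; in regime p = Θ(1/n^{1}) E[X] stays bounded (at the triangle threshold p ~ 1/n).


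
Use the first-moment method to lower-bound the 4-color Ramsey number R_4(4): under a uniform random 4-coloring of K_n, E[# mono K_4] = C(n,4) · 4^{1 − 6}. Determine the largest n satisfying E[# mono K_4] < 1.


We need C(n, 4) · 4^{1 − 6} < 1, i.e. C(n, 4) < 4^{6 − 1} = 1024.
Check values of n near the boundary:
  n = 10: C(10, 4) = 210; 210 < 1024? YES
  n = 11: C(11, 4) = 330; 330 < 1024? YES
  n = 12: C(12, 4) = 495; 495 < 1024? YES
  n = 13: C(13, 4) = 715; 715 < 1024? YES
  n = 14: C(14, 4) = 1001; 1001 < 1024? YES
  n = 15: C(15, 4) = 1365; 1365 < 1024? NO
  n = 16: C(16, 4) = 1820; 1820 < 1024? NO
The largest n with C(n, 4) < 1024 is n = 14 (where E[X] = 1001/1024 ≈ 0.9775391). Hence R_4(4) > 14, i.e. R_4(4) ≥ 15.

Largest n = 14; hence R_4(4) > 14.


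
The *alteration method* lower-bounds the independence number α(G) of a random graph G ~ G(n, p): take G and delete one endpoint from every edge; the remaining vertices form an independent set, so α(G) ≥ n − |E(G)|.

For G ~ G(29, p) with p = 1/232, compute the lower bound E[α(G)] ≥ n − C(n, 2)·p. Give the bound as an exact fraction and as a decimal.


E[|E(G)|] = C(29, 2)·p = 406 · (1/232) = 7/4.
E[α(G)] ≥ n − E[|E(G)|] = 29 − 7/4 = 109/4.
Numerically: ≈ 27.2500.
(This is only a lower bound; the true E[α(G)] may be larger.)

E[α(G)] ≥ 109/4 ≈ 27.2500.


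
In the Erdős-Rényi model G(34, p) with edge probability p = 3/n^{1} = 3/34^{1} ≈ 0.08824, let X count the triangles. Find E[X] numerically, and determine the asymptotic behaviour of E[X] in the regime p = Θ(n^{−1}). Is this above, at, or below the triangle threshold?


Number of potential triangles: C(34, 3) = 5984.
Each occurs with probability p³ ≈ (0.08824)³ ≈ 6.869530e-04.
By linearity: E[X] = C(34, 3)·p³ ≈ 5984 · 6.869530e-04 ≈ 4.1107.
Here α = 1, so p = 3/n is exactly at the triangle threshold p ~ 1/n. Asymptotically E[X] → c³/6 = 3³/6 = 9/2 ≈ 4.5000, a bounded constant. In this regime the triangle count is asymptotically Poisson(c³/6).

E[X] ≈ 4.1107; in regime p = Θ(1/n^{1}) E[X] stays bounded (at the triangle threshold p ~ 1/n).


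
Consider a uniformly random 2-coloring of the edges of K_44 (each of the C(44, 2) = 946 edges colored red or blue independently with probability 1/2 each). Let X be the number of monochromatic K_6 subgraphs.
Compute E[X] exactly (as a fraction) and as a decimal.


Let X = Σ_S X_S over the C(44, 6) = 7059052 subsets S of size 6, where X_S = 1 if the K_6 on S is monochromatic.
For a fixed S, the K_6 on S has C(6, 2) = 15 edges. P[all 15 edges red] = (1/2)^15, and likewise for blue, so P[monochromatic] = 2·(1/2)^15 = 2^{1 − 15} = 1/16384.
By linearity: E[X] = C(44, 6) · 2^{1 − 15} = 7059052 · 1/16384 = 1764763/4096.
Numerically: E[X] ≈ 430.850342.

E[X] = C(44,6)·2^(1−C(6,2)) = 1764763/4096 ≈ 430.850342.


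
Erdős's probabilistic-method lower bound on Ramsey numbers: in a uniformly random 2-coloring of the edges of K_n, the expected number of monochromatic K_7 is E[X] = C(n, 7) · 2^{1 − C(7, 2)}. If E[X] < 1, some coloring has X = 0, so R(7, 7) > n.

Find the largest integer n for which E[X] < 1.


We need C(n, 7) · 2^{1 − 21} < 1, i.e. C(n, 7) < 2^{21 − 1} = 1048576.
Check values of n near the boundary:
  n = 26: C(26, 7) = 657800; 657800 < 1048576? YES
  n = 27: C(27, 7) = 888030; 888030 < 1048576? YES
  n = 28: C(28, 7) = 1184040; 1184040 < 1048576? NO
  n = 29: C(29, 7) = 1560780; 1560780 < 1048576? NO
The largest n with C(n, 7) < 1048576 is n = 27 (where E[X] = 444015/524288 ≈ 0.84689). Hence R(7, 7) > 27, i.e. R(7, 7) ≥ 28.

Largest n = 27; hence R(7, 7) > 27.
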